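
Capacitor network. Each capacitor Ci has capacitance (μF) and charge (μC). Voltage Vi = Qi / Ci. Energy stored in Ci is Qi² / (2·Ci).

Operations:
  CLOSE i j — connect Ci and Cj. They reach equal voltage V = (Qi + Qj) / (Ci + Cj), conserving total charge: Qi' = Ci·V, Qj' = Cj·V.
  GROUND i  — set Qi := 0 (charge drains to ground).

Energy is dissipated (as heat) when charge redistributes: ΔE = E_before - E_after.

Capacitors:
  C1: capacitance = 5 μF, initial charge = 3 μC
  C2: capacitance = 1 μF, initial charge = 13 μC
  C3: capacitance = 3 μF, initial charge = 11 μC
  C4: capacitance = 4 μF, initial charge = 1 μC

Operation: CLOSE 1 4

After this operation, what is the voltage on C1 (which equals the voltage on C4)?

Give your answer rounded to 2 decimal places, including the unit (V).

Answer: 0.44 V

Derivation:
Initial: C1(5μF, Q=3μC, V=0.60V), C2(1μF, Q=13μC, V=13.00V), C3(3μF, Q=11μC, V=3.67V), C4(4μF, Q=1μC, V=0.25V)
Op 1: CLOSE 1-4: Q_total=4.00, C_total=9.00, V=0.44; Q1=2.22, Q4=1.78; dissipated=0.136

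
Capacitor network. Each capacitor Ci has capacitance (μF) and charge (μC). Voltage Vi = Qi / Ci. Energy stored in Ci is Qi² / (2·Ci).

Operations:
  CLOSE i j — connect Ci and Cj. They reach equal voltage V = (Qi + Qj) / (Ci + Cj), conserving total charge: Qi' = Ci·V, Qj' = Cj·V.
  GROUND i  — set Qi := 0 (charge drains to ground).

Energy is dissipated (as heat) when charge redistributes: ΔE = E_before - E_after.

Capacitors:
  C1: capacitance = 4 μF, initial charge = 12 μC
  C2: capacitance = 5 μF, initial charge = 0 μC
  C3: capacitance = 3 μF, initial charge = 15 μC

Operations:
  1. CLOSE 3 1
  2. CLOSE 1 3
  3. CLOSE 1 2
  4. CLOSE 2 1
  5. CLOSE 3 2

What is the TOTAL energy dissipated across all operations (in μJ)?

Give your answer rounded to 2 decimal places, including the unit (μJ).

Answer: 24.26 μJ

Derivation:
Initial: C1(4μF, Q=12μC, V=3.00V), C2(5μF, Q=0μC, V=0.00V), C3(3μF, Q=15μC, V=5.00V)
Op 1: CLOSE 3-1: Q_total=27.00, C_total=7.00, V=3.86; Q3=11.57, Q1=15.43; dissipated=3.429
Op 2: CLOSE 1-3: Q_total=27.00, C_total=7.00, V=3.86; Q1=15.43, Q3=11.57; dissipated=0.000
Op 3: CLOSE 1-2: Q_total=15.43, C_total=9.00, V=1.71; Q1=6.86, Q2=8.57; dissipated=16.531
Op 4: CLOSE 2-1: Q_total=15.43, C_total=9.00, V=1.71; Q2=8.57, Q1=6.86; dissipated=0.000
Op 5: CLOSE 3-2: Q_total=20.14, C_total=8.00, V=2.52; Q3=7.55, Q2=12.59; dissipated=4.305
Total dissipated: 24.264 μJ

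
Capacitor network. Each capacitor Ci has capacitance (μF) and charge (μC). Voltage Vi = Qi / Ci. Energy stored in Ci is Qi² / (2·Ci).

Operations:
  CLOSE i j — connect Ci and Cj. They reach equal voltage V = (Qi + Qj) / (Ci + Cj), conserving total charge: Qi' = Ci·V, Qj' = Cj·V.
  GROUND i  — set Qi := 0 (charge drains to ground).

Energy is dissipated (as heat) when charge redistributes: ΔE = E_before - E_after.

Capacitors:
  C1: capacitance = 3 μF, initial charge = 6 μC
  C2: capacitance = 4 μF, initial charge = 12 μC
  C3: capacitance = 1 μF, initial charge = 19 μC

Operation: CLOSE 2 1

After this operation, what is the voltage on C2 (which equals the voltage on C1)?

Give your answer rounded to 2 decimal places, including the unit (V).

Initial: C1(3μF, Q=6μC, V=2.00V), C2(4μF, Q=12μC, V=3.00V), C3(1μF, Q=19μC, V=19.00V)
Op 1: CLOSE 2-1: Q_total=18.00, C_total=7.00, V=2.57; Q2=10.29, Q1=7.71; dissipated=0.857

Answer: 2.57 V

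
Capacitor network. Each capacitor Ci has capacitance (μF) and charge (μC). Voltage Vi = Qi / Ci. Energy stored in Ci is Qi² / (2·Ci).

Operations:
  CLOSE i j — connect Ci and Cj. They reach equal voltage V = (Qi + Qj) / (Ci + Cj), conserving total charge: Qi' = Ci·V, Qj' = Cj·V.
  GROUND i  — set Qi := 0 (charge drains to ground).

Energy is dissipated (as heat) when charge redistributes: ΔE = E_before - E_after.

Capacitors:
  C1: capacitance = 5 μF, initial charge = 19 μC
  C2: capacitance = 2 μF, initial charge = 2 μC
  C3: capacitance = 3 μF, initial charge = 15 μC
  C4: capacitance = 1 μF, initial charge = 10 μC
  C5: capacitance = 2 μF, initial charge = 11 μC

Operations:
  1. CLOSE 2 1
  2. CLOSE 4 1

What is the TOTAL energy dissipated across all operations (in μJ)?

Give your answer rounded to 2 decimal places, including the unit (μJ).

Initial: C1(5μF, Q=19μC, V=3.80V), C2(2μF, Q=2μC, V=1.00V), C3(3μF, Q=15μC, V=5.00V), C4(1μF, Q=10μC, V=10.00V), C5(2μF, Q=11μC, V=5.50V)
Op 1: CLOSE 2-1: Q_total=21.00, C_total=7.00, V=3.00; Q2=6.00, Q1=15.00; dissipated=5.600
Op 2: CLOSE 4-1: Q_total=25.00, C_total=6.00, V=4.17; Q4=4.17, Q1=20.83; dissipated=20.417
Total dissipated: 26.017 μJ

Answer: 26.02 μJ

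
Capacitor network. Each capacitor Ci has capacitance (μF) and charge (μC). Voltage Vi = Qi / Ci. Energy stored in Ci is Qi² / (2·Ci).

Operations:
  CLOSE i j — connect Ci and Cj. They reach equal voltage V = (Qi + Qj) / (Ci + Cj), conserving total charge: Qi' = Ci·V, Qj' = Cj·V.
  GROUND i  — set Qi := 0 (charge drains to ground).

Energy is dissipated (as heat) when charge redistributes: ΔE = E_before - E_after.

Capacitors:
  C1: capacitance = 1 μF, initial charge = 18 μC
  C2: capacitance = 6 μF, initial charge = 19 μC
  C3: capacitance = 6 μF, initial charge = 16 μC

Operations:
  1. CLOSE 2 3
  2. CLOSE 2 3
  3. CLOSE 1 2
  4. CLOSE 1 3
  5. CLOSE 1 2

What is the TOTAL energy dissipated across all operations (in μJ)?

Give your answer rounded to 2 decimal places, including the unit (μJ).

Initial: C1(1μF, Q=18μC, V=18.00V), C2(6μF, Q=19μC, V=3.17V), C3(6μF, Q=16μC, V=2.67V)
Op 1: CLOSE 2-3: Q_total=35.00, C_total=12.00, V=2.92; Q2=17.50, Q3=17.50; dissipated=0.375
Op 2: CLOSE 2-3: Q_total=35.00, C_total=12.00, V=2.92; Q2=17.50, Q3=17.50; dissipated=0.000
Op 3: CLOSE 1-2: Q_total=35.50, C_total=7.00, V=5.07; Q1=5.07, Q2=30.43; dissipated=97.503
Op 4: CLOSE 1-3: Q_total=22.57, C_total=7.00, V=3.22; Q1=3.22, Q3=19.35; dissipated=1.990
Op 5: CLOSE 1-2: Q_total=33.65, C_total=7.00, V=4.81; Q1=4.81, Q2=28.85; dissipated=1.462
Total dissipated: 101.330 μJ

Answer: 101.33 μJ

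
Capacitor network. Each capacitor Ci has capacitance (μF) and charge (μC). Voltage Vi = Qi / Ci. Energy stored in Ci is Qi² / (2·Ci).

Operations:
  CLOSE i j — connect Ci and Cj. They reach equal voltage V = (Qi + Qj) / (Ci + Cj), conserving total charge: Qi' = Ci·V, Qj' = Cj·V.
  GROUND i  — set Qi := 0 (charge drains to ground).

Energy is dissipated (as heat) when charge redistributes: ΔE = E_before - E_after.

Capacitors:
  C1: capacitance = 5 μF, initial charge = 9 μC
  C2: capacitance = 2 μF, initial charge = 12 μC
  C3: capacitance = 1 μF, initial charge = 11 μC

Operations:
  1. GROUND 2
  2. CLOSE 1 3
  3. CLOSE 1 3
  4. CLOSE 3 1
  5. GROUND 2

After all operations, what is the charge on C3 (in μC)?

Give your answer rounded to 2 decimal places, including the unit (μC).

Answer: 3.33 μC

Derivation:
Initial: C1(5μF, Q=9μC, V=1.80V), C2(2μF, Q=12μC, V=6.00V), C3(1μF, Q=11μC, V=11.00V)
Op 1: GROUND 2: Q2=0; energy lost=36.000
Op 2: CLOSE 1-3: Q_total=20.00, C_total=6.00, V=3.33; Q1=16.67, Q3=3.33; dissipated=35.267
Op 3: CLOSE 1-3: Q_total=20.00, C_total=6.00, V=3.33; Q1=16.67, Q3=3.33; dissipated=0.000
Op 4: CLOSE 3-1: Q_total=20.00, C_total=6.00, V=3.33; Q3=3.33, Q1=16.67; dissipated=0.000
Op 5: GROUND 2: Q2=0; energy lost=0.000
Final charges: Q1=16.67, Q2=0.00, Q3=3.33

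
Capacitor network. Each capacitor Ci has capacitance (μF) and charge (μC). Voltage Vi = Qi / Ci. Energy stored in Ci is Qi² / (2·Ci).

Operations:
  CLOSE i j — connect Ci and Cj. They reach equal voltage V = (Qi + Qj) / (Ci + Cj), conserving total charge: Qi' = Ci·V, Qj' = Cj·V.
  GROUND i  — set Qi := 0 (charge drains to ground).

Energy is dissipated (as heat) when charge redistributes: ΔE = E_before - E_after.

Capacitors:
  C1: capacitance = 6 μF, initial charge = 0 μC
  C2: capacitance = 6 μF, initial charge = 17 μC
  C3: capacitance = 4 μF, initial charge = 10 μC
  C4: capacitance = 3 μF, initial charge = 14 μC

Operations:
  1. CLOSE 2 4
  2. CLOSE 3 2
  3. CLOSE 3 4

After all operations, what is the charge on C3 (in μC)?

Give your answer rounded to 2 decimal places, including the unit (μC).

Initial: C1(6μF, Q=0μC, V=0.00V), C2(6μF, Q=17μC, V=2.83V), C3(4μF, Q=10μC, V=2.50V), C4(3μF, Q=14μC, V=4.67V)
Op 1: CLOSE 2-4: Q_total=31.00, C_total=9.00, V=3.44; Q2=20.67, Q4=10.33; dissipated=3.361
Op 2: CLOSE 3-2: Q_total=30.67, C_total=10.00, V=3.07; Q3=12.27, Q2=18.40; dissipated=1.070
Op 3: CLOSE 3-4: Q_total=22.60, C_total=7.00, V=3.23; Q3=12.91, Q4=9.69; dissipated=0.122
Final charges: Q1=0.00, Q2=18.40, Q3=12.91, Q4=9.69

Answer: 12.91 μC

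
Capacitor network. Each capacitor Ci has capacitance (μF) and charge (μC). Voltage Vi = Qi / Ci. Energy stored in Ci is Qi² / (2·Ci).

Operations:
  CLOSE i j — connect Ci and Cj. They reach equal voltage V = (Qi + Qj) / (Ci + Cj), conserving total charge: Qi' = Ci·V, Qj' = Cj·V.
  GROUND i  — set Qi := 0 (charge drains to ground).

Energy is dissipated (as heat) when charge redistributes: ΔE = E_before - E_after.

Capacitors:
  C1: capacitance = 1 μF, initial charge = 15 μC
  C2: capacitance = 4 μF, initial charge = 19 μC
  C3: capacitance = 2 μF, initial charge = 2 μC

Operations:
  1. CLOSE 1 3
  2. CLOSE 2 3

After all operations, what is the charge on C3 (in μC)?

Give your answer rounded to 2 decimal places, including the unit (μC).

Initial: C1(1μF, Q=15μC, V=15.00V), C2(4μF, Q=19μC, V=4.75V), C3(2μF, Q=2μC, V=1.00V)
Op 1: CLOSE 1-3: Q_total=17.00, C_total=3.00, V=5.67; Q1=5.67, Q3=11.33; dissipated=65.333
Op 2: CLOSE 2-3: Q_total=30.33, C_total=6.00, V=5.06; Q2=20.22, Q3=10.11; dissipated=0.560
Final charges: Q1=5.67, Q2=20.22, Q3=10.11

Answer: 10.11 μC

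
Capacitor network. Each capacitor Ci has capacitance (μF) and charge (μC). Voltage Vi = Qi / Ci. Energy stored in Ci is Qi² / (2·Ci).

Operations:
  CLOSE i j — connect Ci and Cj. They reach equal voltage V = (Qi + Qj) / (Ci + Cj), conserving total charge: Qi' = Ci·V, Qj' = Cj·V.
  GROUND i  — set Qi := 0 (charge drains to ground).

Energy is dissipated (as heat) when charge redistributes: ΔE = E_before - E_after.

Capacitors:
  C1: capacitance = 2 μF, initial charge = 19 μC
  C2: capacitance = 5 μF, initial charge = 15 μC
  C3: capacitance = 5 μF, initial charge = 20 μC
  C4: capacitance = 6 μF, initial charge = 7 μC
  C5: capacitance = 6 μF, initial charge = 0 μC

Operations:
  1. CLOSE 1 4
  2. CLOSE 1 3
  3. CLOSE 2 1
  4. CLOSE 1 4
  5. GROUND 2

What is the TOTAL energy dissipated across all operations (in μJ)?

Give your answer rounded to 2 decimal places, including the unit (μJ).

Answer: 78.92 μJ

Derivation:
Initial: C1(2μF, Q=19μC, V=9.50V), C2(5μF, Q=15μC, V=3.00V), C3(5μF, Q=20μC, V=4.00V), C4(6μF, Q=7μC, V=1.17V), C5(6μF, Q=0μC, V=0.00V)
Op 1: CLOSE 1-4: Q_total=26.00, C_total=8.00, V=3.25; Q1=6.50, Q4=19.50; dissipated=52.083
Op 2: CLOSE 1-3: Q_total=26.50, C_total=7.00, V=3.79; Q1=7.57, Q3=18.93; dissipated=0.402
Op 3: CLOSE 2-1: Q_total=22.57, C_total=7.00, V=3.22; Q2=16.12, Q1=6.45; dissipated=0.441
Op 4: CLOSE 1-4: Q_total=25.95, C_total=8.00, V=3.24; Q1=6.49, Q4=19.46; dissipated=0.000
Op 5: GROUND 2: Q2=0; energy lost=25.993
Total dissipated: 78.920 μJ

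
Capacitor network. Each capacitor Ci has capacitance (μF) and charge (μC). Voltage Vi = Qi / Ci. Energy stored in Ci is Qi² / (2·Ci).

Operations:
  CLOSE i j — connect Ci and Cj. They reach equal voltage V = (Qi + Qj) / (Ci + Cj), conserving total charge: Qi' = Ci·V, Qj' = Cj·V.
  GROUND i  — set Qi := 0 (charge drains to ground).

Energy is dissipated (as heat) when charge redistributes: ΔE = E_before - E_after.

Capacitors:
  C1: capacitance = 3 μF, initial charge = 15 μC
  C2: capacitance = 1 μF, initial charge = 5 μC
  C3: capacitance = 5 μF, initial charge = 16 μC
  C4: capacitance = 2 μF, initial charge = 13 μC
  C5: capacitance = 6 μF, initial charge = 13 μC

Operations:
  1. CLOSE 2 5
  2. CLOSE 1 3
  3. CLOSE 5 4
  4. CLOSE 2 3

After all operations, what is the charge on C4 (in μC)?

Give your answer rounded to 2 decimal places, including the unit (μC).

Answer: 7.11 μC

Derivation:
Initial: C1(3μF, Q=15μC, V=5.00V), C2(1μF, Q=5μC, V=5.00V), C3(5μF, Q=16μC, V=3.20V), C4(2μF, Q=13μC, V=6.50V), C5(6μF, Q=13μC, V=2.17V)
Op 1: CLOSE 2-5: Q_total=18.00, C_total=7.00, V=2.57; Q2=2.57, Q5=15.43; dissipated=3.440
Op 2: CLOSE 1-3: Q_total=31.00, C_total=8.00, V=3.88; Q1=11.62, Q3=19.38; dissipated=3.038
Op 3: CLOSE 5-4: Q_total=28.43, C_total=8.00, V=3.55; Q5=21.32, Q4=7.11; dissipated=11.575
Op 4: CLOSE 2-3: Q_total=21.95, C_total=6.00, V=3.66; Q2=3.66, Q3=18.29; dissipated=0.708
Final charges: Q1=11.62, Q2=3.66, Q3=18.29, Q4=7.11, Q5=21.32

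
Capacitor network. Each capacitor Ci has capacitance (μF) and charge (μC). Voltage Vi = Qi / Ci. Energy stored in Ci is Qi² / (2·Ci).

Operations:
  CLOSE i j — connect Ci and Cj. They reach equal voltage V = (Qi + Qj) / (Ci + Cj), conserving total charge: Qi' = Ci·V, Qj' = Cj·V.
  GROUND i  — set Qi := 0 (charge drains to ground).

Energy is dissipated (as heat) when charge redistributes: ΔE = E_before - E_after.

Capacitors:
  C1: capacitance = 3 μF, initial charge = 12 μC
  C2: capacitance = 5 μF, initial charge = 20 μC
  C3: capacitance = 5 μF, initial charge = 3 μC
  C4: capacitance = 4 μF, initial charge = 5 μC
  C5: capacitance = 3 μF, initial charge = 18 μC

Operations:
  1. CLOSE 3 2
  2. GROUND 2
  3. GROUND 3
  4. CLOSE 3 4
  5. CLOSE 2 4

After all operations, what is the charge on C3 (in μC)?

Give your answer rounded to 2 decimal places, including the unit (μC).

Answer: 2.78 μC

Derivation:
Initial: C1(3μF, Q=12μC, V=4.00V), C2(5μF, Q=20μC, V=4.00V), C3(5μF, Q=3μC, V=0.60V), C4(4μF, Q=5μC, V=1.25V), C5(3μF, Q=18μC, V=6.00V)
Op 1: CLOSE 3-2: Q_total=23.00, C_total=10.00, V=2.30; Q3=11.50, Q2=11.50; dissipated=14.450
Op 2: GROUND 2: Q2=0; energy lost=13.225
Op 3: GROUND 3: Q3=0; energy lost=13.225
Op 4: CLOSE 3-4: Q_total=5.00, C_total=9.00, V=0.56; Q3=2.78, Q4=2.22; dissipated=1.736
Op 5: CLOSE 2-4: Q_total=2.22, C_total=9.00, V=0.25; Q2=1.23, Q4=0.99; dissipated=0.343
Final charges: Q1=12.00, Q2=1.23, Q3=2.78, Q4=0.99, Q5=18.00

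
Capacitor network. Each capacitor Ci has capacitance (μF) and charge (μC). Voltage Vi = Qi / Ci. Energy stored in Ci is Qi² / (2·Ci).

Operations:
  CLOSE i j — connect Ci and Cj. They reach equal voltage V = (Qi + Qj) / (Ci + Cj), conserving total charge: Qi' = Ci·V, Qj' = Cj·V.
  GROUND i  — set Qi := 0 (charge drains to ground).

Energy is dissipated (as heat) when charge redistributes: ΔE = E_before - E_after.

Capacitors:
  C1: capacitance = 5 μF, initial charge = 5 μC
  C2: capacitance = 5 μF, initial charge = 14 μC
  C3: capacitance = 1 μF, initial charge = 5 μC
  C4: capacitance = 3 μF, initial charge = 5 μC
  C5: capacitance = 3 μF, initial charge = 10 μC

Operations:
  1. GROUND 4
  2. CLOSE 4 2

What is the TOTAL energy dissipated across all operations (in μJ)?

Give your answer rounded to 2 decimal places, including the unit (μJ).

Initial: C1(5μF, Q=5μC, V=1.00V), C2(5μF, Q=14μC, V=2.80V), C3(1μF, Q=5μC, V=5.00V), C4(3μF, Q=5μC, V=1.67V), C5(3μF, Q=10μC, V=3.33V)
Op 1: GROUND 4: Q4=0; energy lost=4.167
Op 2: CLOSE 4-2: Q_total=14.00, C_total=8.00, V=1.75; Q4=5.25, Q2=8.75; dissipated=7.350
Total dissipated: 11.517 μJ

Answer: 11.52 μJ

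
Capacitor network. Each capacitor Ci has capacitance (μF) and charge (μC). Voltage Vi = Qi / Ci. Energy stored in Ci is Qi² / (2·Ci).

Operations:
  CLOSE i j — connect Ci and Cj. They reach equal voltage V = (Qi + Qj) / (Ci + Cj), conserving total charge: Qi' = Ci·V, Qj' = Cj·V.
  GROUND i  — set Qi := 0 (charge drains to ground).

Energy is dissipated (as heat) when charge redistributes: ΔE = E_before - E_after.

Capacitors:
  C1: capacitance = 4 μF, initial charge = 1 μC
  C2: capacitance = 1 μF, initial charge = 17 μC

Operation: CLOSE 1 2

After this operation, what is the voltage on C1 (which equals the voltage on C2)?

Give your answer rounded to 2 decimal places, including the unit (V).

Initial: C1(4μF, Q=1μC, V=0.25V), C2(1μF, Q=17μC, V=17.00V)
Op 1: CLOSE 1-2: Q_total=18.00, C_total=5.00, V=3.60; Q1=14.40, Q2=3.60; dissipated=112.225

Answer: 3.60 V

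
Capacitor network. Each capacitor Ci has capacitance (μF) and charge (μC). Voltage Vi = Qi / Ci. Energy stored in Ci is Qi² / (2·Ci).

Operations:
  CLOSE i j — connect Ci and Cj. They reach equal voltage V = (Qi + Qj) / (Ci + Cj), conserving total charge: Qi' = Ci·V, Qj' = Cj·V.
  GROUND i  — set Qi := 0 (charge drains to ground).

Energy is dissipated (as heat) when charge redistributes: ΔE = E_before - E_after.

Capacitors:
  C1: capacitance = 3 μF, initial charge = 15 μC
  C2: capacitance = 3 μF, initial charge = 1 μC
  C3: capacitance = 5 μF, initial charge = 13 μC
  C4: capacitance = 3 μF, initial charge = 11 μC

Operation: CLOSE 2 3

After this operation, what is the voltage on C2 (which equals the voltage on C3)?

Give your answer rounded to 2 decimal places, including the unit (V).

Answer: 1.75 V

Derivation:
Initial: C1(3μF, Q=15μC, V=5.00V), C2(3μF, Q=1μC, V=0.33V), C3(5μF, Q=13μC, V=2.60V), C4(3μF, Q=11μC, V=3.67V)
Op 1: CLOSE 2-3: Q_total=14.00, C_total=8.00, V=1.75; Q2=5.25, Q3=8.75; dissipated=4.817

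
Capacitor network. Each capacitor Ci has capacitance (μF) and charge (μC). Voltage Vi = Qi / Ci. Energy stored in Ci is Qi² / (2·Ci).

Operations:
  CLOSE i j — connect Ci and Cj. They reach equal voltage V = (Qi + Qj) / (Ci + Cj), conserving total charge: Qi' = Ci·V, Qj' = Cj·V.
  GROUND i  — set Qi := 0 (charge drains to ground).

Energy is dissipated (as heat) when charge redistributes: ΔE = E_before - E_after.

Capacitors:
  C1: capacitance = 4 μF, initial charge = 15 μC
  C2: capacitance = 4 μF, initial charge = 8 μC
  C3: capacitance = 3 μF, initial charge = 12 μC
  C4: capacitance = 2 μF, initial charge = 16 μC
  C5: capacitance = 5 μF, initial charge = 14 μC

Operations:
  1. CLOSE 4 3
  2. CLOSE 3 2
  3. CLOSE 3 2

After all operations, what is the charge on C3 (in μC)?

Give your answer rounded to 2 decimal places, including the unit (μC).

Answer: 10.63 μC

Derivation:
Initial: C1(4μF, Q=15μC, V=3.75V), C2(4μF, Q=8μC, V=2.00V), C3(3μF, Q=12μC, V=4.00V), C4(2μF, Q=16μC, V=8.00V), C5(5μF, Q=14μC, V=2.80V)
Op 1: CLOSE 4-3: Q_total=28.00, C_total=5.00, V=5.60; Q4=11.20, Q3=16.80; dissipated=9.600
Op 2: CLOSE 3-2: Q_total=24.80, C_total=7.00, V=3.54; Q3=10.63, Q2=14.17; dissipated=11.109
Op 3: CLOSE 3-2: Q_total=24.80, C_total=7.00, V=3.54; Q3=10.63, Q2=14.17; dissipated=0.000
Final charges: Q1=15.00, Q2=14.17, Q3=10.63, Q4=11.20, Q5=14.00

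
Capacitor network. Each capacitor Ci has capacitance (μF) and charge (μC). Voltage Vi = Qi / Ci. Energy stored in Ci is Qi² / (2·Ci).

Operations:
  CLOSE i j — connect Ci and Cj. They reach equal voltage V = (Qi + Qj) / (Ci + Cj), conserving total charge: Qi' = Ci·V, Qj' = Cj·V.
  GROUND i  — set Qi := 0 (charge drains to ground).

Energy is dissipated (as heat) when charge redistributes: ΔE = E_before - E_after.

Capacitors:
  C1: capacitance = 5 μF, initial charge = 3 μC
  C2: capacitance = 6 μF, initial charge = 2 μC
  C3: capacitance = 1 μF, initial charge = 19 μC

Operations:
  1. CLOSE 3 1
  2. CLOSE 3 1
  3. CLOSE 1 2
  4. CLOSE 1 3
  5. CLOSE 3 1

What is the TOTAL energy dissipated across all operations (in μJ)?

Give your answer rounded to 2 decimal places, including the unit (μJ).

Answer: 157.60 μJ

Derivation:
Initial: C1(5μF, Q=3μC, V=0.60V), C2(6μF, Q=2μC, V=0.33V), C3(1μF, Q=19μC, V=19.00V)
Op 1: CLOSE 3-1: Q_total=22.00, C_total=6.00, V=3.67; Q3=3.67, Q1=18.33; dissipated=141.067
Op 2: CLOSE 3-1: Q_total=22.00, C_total=6.00, V=3.67; Q3=3.67, Q1=18.33; dissipated=0.000
Op 3: CLOSE 1-2: Q_total=20.33, C_total=11.00, V=1.85; Q1=9.24, Q2=11.09; dissipated=15.152
Op 4: CLOSE 1-3: Q_total=12.91, C_total=6.00, V=2.15; Q1=10.76, Q3=2.15; dissipated=1.377
Op 5: CLOSE 3-1: Q_total=12.91, C_total=6.00, V=2.15; Q3=2.15, Q1=10.76; dissipated=0.000
Total dissipated: 157.596 μJ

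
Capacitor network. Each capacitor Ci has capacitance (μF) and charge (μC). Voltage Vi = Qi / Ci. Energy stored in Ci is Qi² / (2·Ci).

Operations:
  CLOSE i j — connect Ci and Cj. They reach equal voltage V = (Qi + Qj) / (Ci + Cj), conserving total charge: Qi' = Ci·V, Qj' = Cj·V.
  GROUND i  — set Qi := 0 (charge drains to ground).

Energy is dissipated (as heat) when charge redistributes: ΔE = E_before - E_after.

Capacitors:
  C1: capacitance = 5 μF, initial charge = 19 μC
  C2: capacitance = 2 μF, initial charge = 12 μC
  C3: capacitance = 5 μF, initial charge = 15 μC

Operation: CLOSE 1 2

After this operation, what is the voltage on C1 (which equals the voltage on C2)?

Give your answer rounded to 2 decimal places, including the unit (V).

Initial: C1(5μF, Q=19μC, V=3.80V), C2(2μF, Q=12μC, V=6.00V), C3(5μF, Q=15μC, V=3.00V)
Op 1: CLOSE 1-2: Q_total=31.00, C_total=7.00, V=4.43; Q1=22.14, Q2=8.86; dissipated=3.457

Answer: 4.43 V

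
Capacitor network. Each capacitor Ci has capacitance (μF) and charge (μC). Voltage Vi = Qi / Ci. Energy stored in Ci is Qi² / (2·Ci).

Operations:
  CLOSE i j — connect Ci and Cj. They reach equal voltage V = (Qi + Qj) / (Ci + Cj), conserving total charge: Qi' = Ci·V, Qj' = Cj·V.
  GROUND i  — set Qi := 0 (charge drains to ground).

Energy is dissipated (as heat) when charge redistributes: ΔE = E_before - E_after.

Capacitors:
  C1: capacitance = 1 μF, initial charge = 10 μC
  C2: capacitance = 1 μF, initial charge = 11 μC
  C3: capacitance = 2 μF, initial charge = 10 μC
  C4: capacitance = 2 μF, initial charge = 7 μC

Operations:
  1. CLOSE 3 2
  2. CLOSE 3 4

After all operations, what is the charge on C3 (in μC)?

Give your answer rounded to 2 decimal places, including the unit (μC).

Answer: 10.50 μC

Derivation:
Initial: C1(1μF, Q=10μC, V=10.00V), C2(1μF, Q=11μC, V=11.00V), C3(2μF, Q=10μC, V=5.00V), C4(2μF, Q=7μC, V=3.50V)
Op 1: CLOSE 3-2: Q_total=21.00, C_total=3.00, V=7.00; Q3=14.00, Q2=7.00; dissipated=12.000
Op 2: CLOSE 3-4: Q_total=21.00, C_total=4.00, V=5.25; Q3=10.50, Q4=10.50; dissipated=6.125
Final charges: Q1=10.00, Q2=7.00, Q3=10.50, Q4=10.50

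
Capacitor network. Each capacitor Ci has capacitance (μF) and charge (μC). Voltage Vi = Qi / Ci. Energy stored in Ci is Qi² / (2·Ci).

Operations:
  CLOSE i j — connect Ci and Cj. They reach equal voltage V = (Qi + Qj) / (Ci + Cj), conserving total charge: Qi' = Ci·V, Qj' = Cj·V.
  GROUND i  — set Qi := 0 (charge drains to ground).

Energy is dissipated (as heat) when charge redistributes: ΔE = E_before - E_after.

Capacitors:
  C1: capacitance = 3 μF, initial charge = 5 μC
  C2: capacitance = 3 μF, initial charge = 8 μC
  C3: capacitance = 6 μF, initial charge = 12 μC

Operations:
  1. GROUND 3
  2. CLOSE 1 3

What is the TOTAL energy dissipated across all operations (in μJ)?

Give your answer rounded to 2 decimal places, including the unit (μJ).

Answer: 14.78 μJ

Derivation:
Initial: C1(3μF, Q=5μC, V=1.67V), C2(3μF, Q=8μC, V=2.67V), C3(6μF, Q=12μC, V=2.00V)
Op 1: GROUND 3: Q3=0; energy lost=12.000
Op 2: CLOSE 1-3: Q_total=5.00, C_total=9.00, V=0.56; Q1=1.67, Q3=3.33; dissipated=2.778
Total dissipated: 14.778 μJ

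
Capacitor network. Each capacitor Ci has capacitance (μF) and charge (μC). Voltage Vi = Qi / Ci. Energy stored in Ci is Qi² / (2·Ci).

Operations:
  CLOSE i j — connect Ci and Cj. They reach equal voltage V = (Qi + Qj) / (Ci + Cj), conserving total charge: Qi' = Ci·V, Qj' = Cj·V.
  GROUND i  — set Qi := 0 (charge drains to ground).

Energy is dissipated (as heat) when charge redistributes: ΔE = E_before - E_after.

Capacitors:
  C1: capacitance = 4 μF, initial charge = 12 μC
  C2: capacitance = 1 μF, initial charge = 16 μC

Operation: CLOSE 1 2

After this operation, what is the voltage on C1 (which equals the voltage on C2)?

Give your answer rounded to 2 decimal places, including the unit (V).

Initial: C1(4μF, Q=12μC, V=3.00V), C2(1μF, Q=16μC, V=16.00V)
Op 1: CLOSE 1-2: Q_total=28.00, C_total=5.00, V=5.60; Q1=22.40, Q2=5.60; dissipated=67.600

Answer: 5.60 V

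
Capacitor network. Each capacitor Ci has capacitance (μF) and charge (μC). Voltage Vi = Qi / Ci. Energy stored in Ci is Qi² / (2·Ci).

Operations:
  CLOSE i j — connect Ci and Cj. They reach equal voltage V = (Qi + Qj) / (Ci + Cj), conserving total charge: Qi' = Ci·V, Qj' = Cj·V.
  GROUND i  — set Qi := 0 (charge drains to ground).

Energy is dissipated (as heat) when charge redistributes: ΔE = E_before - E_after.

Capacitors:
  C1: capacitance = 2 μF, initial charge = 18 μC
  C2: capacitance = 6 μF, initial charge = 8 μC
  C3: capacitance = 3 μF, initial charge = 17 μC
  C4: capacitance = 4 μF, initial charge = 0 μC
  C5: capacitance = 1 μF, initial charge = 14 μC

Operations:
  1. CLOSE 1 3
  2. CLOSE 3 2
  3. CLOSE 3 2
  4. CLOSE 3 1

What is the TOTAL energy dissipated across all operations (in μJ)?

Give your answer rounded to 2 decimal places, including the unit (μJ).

Initial: C1(2μF, Q=18μC, V=9.00V), C2(6μF, Q=8μC, V=1.33V), C3(3μF, Q=17μC, V=5.67V), C4(4μF, Q=0μC, V=0.00V), C5(1μF, Q=14μC, V=14.00V)
Op 1: CLOSE 1-3: Q_total=35.00, C_total=5.00, V=7.00; Q1=14.00, Q3=21.00; dissipated=6.667
Op 2: CLOSE 3-2: Q_total=29.00, C_total=9.00, V=3.22; Q3=9.67, Q2=19.33; dissipated=32.111
Op 3: CLOSE 3-2: Q_total=29.00, C_total=9.00, V=3.22; Q3=9.67, Q2=19.33; dissipated=0.000
Op 4: CLOSE 3-1: Q_total=23.67, C_total=5.00, V=4.73; Q3=14.20, Q1=9.47; dissipated=8.563
Total dissipated: 47.341 μJ

Answer: 47.34 μJ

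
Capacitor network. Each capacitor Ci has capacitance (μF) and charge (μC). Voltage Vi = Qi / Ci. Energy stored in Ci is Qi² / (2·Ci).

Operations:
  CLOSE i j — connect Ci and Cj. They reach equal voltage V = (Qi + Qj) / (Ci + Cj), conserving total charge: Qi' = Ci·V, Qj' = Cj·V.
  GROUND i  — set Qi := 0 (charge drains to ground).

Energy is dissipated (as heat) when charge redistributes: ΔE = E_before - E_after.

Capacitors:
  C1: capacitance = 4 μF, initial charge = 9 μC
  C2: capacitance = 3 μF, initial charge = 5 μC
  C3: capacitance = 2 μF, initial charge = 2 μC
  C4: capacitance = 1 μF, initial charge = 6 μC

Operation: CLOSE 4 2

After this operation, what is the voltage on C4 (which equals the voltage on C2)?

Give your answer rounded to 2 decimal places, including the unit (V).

Initial: C1(4μF, Q=9μC, V=2.25V), C2(3μF, Q=5μC, V=1.67V), C3(2μF, Q=2μC, V=1.00V), C4(1μF, Q=6μC, V=6.00V)
Op 1: CLOSE 4-2: Q_total=11.00, C_total=4.00, V=2.75; Q4=2.75, Q2=8.25; dissipated=7.042

Answer: 2.75 V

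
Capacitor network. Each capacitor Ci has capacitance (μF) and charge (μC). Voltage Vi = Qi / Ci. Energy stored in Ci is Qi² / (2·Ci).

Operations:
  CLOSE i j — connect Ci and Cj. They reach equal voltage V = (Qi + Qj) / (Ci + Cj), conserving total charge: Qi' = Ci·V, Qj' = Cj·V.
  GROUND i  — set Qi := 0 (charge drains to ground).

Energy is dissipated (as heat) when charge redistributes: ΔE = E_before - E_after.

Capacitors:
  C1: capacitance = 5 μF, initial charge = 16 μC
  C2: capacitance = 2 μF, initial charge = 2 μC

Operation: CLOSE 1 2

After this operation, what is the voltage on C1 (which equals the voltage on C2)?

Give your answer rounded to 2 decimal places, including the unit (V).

Answer: 2.57 V

Derivation:
Initial: C1(5μF, Q=16μC, V=3.20V), C2(2μF, Q=2μC, V=1.00V)
Op 1: CLOSE 1-2: Q_total=18.00, C_total=7.00, V=2.57; Q1=12.86, Q2=5.14; dissipated=3.457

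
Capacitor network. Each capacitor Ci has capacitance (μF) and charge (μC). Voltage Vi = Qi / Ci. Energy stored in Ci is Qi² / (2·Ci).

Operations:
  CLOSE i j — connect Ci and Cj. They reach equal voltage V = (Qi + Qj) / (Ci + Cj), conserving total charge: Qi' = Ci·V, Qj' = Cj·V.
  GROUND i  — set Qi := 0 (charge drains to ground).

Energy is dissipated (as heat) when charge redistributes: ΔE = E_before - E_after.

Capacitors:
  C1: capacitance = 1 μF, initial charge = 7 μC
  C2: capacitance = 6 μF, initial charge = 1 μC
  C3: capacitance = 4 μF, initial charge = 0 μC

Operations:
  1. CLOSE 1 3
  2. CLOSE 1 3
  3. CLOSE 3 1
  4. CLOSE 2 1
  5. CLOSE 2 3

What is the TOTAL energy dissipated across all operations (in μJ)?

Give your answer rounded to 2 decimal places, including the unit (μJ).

Answer: 21.59 μJ

Derivation:
Initial: C1(1μF, Q=7μC, V=7.00V), C2(6μF, Q=1μC, V=0.17V), C3(4μF, Q=0μC, V=0.00V)
Op 1: CLOSE 1-3: Q_total=7.00, C_total=5.00, V=1.40; Q1=1.40, Q3=5.60; dissipated=19.600
Op 2: CLOSE 1-3: Q_total=7.00, C_total=5.00, V=1.40; Q1=1.40, Q3=5.60; dissipated=0.000
Op 3: CLOSE 3-1: Q_total=7.00, C_total=5.00, V=1.40; Q3=5.60, Q1=1.40; dissipated=0.000
Op 4: CLOSE 2-1: Q_total=2.40, C_total=7.00, V=0.34; Q2=2.06, Q1=0.34; dissipated=0.652
Op 5: CLOSE 2-3: Q_total=7.66, C_total=10.00, V=0.77; Q2=4.59, Q3=3.06; dissipated=1.341
Total dissipated: 21.593 μJ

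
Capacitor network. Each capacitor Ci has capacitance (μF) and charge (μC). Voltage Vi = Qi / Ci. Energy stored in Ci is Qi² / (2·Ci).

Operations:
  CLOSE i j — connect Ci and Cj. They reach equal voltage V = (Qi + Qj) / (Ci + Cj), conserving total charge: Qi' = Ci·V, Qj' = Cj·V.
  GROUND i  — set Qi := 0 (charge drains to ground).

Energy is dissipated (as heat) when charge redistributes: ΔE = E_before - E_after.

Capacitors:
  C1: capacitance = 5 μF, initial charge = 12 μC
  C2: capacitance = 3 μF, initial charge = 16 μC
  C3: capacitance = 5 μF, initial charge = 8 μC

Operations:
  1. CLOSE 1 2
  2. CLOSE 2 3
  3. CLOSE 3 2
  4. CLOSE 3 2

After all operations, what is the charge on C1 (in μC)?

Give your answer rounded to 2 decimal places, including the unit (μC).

Initial: C1(5μF, Q=12μC, V=2.40V), C2(3μF, Q=16μC, V=5.33V), C3(5μF, Q=8μC, V=1.60V)
Op 1: CLOSE 1-2: Q_total=28.00, C_total=8.00, V=3.50; Q1=17.50, Q2=10.50; dissipated=8.067
Op 2: CLOSE 2-3: Q_total=18.50, C_total=8.00, V=2.31; Q2=6.94, Q3=11.56; dissipated=3.384
Op 3: CLOSE 3-2: Q_total=18.50, C_total=8.00, V=2.31; Q3=11.56, Q2=6.94; dissipated=0.000
Op 4: CLOSE 3-2: Q_total=18.50, C_total=8.00, V=2.31; Q3=11.56, Q2=6.94; dissipated=0.000
Final charges: Q1=17.50, Q2=6.94, Q3=11.56

Answer: 17.50 μC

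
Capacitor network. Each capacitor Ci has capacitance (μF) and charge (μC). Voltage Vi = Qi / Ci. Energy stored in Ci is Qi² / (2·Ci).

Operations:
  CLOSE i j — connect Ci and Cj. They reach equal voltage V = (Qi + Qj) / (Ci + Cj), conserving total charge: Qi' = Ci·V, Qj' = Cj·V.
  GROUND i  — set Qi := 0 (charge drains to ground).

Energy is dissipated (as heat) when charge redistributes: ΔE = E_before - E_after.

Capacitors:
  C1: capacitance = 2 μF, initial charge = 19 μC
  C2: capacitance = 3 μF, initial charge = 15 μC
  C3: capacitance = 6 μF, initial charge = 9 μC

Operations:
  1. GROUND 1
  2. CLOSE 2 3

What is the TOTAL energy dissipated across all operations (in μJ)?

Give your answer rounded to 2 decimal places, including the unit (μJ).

Answer: 102.50 μJ

Derivation:
Initial: C1(2μF, Q=19μC, V=9.50V), C2(3μF, Q=15μC, V=5.00V), C3(6μF, Q=9μC, V=1.50V)
Op 1: GROUND 1: Q1=0; energy lost=90.250
Op 2: CLOSE 2-3: Q_total=24.00, C_total=9.00, V=2.67; Q2=8.00, Q3=16.00; dissipated=12.250
Total dissipated: 102.500 μJ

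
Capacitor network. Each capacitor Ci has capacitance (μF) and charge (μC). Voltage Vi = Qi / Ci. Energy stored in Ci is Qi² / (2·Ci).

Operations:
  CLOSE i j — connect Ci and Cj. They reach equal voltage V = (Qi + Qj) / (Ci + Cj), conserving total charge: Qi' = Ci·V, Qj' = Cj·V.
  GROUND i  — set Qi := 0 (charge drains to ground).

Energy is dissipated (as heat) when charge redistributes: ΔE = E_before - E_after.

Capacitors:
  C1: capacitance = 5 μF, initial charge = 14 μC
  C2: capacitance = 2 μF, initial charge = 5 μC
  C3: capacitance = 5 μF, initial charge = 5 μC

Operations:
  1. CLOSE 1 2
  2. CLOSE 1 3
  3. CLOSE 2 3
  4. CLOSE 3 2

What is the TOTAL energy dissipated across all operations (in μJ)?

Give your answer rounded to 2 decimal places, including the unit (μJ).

Answer: 4.26 μJ

Derivation:
Initial: C1(5μF, Q=14μC, V=2.80V), C2(2μF, Q=5μC, V=2.50V), C3(5μF, Q=5μC, V=1.00V)
Op 1: CLOSE 1-2: Q_total=19.00, C_total=7.00, V=2.71; Q1=13.57, Q2=5.43; dissipated=0.064
Op 2: CLOSE 1-3: Q_total=18.57, C_total=10.00, V=1.86; Q1=9.29, Q3=9.29; dissipated=3.673
Op 3: CLOSE 2-3: Q_total=14.71, C_total=7.00, V=2.10; Q2=4.20, Q3=10.51; dissipated=0.525
Op 4: CLOSE 3-2: Q_total=14.71, C_total=7.00, V=2.10; Q3=10.51, Q2=4.20; dissipated=0.000
Total dissipated: 4.263 μJ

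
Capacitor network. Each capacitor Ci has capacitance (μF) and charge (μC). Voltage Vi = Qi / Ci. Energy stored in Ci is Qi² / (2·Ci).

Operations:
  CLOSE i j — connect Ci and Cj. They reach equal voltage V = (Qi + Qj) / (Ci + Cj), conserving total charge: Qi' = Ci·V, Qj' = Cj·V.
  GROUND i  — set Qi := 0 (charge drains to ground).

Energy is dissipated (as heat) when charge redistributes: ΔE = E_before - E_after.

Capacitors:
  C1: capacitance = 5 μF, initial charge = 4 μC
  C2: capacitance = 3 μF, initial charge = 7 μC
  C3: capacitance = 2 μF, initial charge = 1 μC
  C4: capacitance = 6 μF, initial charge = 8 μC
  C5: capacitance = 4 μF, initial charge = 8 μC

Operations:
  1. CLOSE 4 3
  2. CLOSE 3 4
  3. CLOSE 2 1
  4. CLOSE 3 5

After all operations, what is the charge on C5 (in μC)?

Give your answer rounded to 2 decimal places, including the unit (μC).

Initial: C1(5μF, Q=4μC, V=0.80V), C2(3μF, Q=7μC, V=2.33V), C3(2μF, Q=1μC, V=0.50V), C4(6μF, Q=8μC, V=1.33V), C5(4μF, Q=8μC, V=2.00V)
Op 1: CLOSE 4-3: Q_total=9.00, C_total=8.00, V=1.12; Q4=6.75, Q3=2.25; dissipated=0.521
Op 2: CLOSE 3-4: Q_total=9.00, C_total=8.00, V=1.12; Q3=2.25, Q4=6.75; dissipated=0.000
Op 3: CLOSE 2-1: Q_total=11.00, C_total=8.00, V=1.38; Q2=4.12, Q1=6.88; dissipated=2.204
Op 4: CLOSE 3-5: Q_total=10.25, C_total=6.00, V=1.71; Q3=3.42, Q5=6.83; dissipated=0.510
Final charges: Q1=6.88, Q2=4.12, Q3=3.42, Q4=6.75, Q5=6.83

Answer: 6.83 μC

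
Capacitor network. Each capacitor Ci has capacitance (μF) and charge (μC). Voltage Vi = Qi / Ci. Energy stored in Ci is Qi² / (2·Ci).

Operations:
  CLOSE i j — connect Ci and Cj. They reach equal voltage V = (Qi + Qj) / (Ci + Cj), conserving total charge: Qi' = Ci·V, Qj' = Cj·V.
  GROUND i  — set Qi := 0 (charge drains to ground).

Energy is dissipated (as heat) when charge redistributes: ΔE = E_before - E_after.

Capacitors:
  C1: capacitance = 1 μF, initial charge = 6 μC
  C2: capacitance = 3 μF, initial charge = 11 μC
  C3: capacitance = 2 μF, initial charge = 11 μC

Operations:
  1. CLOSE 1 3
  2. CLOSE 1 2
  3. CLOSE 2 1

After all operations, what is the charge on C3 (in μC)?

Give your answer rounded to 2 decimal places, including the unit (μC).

Answer: 11.33 μC

Derivation:
Initial: C1(1μF, Q=6μC, V=6.00V), C2(3μF, Q=11μC, V=3.67V), C3(2μF, Q=11μC, V=5.50V)
Op 1: CLOSE 1-3: Q_total=17.00, C_total=3.00, V=5.67; Q1=5.67, Q3=11.33; dissipated=0.083
Op 2: CLOSE 1-2: Q_total=16.67, C_total=4.00, V=4.17; Q1=4.17, Q2=12.50; dissipated=1.500
Op 3: CLOSE 2-1: Q_total=16.67, C_total=4.00, V=4.17; Q2=12.50, Q1=4.17; dissipated=0.000
Final charges: Q1=4.17, Q2=12.50, Q3=11.33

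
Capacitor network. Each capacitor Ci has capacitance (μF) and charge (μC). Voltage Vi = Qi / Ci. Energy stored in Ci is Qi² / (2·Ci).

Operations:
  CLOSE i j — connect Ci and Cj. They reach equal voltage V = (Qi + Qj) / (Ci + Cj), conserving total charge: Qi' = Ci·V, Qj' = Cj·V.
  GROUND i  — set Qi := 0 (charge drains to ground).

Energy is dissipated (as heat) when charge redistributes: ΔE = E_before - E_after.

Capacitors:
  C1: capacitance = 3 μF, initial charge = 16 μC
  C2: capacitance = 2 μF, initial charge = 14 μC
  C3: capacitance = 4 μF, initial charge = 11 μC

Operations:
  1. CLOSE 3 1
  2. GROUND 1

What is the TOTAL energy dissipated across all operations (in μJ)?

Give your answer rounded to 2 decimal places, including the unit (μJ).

Answer: 28.04 μJ

Derivation:
Initial: C1(3μF, Q=16μC, V=5.33V), C2(2μF, Q=14μC, V=7.00V), C3(4μF, Q=11μC, V=2.75V)
Op 1: CLOSE 3-1: Q_total=27.00, C_total=7.00, V=3.86; Q3=15.43, Q1=11.57; dissipated=5.720
Op 2: GROUND 1: Q1=0; energy lost=22.316
Total dissipated: 28.037 μJ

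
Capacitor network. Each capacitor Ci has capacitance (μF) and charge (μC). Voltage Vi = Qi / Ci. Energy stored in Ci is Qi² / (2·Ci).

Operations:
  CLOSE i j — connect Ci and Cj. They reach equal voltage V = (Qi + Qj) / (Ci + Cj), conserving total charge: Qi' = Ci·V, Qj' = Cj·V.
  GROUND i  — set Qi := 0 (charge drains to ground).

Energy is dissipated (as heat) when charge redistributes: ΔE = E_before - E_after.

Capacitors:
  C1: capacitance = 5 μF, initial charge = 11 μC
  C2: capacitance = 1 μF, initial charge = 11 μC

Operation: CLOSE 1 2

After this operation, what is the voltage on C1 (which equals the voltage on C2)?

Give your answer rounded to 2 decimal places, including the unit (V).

Answer: 3.67 V

Derivation:
Initial: C1(5μF, Q=11μC, V=2.20V), C2(1μF, Q=11μC, V=11.00V)
Op 1: CLOSE 1-2: Q_total=22.00, C_total=6.00, V=3.67; Q1=18.33, Q2=3.67; dissipated=32.267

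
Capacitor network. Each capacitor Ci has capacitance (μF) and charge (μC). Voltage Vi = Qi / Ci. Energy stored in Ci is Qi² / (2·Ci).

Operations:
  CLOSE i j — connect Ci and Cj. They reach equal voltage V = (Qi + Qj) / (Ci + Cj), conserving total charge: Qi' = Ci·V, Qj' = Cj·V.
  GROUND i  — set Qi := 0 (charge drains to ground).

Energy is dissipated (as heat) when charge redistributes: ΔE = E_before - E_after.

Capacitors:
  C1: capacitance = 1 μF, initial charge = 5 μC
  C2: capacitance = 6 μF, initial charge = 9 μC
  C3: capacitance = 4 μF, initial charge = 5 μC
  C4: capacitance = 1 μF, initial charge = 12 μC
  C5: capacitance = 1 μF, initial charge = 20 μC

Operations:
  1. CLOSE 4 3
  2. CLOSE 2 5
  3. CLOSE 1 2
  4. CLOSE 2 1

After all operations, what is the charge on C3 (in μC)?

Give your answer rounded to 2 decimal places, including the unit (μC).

Initial: C1(1μF, Q=5μC, V=5.00V), C2(6μF, Q=9μC, V=1.50V), C3(4μF, Q=5μC, V=1.25V), C4(1μF, Q=12μC, V=12.00V), C5(1μF, Q=20μC, V=20.00V)
Op 1: CLOSE 4-3: Q_total=17.00, C_total=5.00, V=3.40; Q4=3.40, Q3=13.60; dissipated=46.225
Op 2: CLOSE 2-5: Q_total=29.00, C_total=7.00, V=4.14; Q2=24.86, Q5=4.14; dissipated=146.679
Op 3: CLOSE 1-2: Q_total=29.86, C_total=7.00, V=4.27; Q1=4.27, Q2=25.59; dissipated=0.315
Op 4: CLOSE 2-1: Q_total=29.86, C_total=7.00, V=4.27; Q2=25.59, Q1=4.27; dissipated=0.000
Final charges: Q1=4.27, Q2=25.59, Q3=13.60, Q4=3.40, Q5=4.14

Answer: 13.60 μC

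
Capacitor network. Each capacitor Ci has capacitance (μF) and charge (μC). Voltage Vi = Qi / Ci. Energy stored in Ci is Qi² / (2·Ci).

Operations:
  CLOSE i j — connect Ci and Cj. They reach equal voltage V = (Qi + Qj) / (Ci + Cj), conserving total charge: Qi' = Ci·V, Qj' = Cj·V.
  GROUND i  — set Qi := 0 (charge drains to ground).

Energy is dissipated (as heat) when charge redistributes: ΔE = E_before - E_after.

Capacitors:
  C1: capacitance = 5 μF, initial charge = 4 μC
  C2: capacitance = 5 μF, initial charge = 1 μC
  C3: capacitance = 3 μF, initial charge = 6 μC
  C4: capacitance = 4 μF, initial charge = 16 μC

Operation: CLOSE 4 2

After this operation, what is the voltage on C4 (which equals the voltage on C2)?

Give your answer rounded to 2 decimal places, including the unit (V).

Answer: 1.89 V

Derivation:
Initial: C1(5μF, Q=4μC, V=0.80V), C2(5μF, Q=1μC, V=0.20V), C3(3μF, Q=6μC, V=2.00V), C4(4μF, Q=16μC, V=4.00V)
Op 1: CLOSE 4-2: Q_total=17.00, C_total=9.00, V=1.89; Q4=7.56, Q2=9.44; dissipated=16.044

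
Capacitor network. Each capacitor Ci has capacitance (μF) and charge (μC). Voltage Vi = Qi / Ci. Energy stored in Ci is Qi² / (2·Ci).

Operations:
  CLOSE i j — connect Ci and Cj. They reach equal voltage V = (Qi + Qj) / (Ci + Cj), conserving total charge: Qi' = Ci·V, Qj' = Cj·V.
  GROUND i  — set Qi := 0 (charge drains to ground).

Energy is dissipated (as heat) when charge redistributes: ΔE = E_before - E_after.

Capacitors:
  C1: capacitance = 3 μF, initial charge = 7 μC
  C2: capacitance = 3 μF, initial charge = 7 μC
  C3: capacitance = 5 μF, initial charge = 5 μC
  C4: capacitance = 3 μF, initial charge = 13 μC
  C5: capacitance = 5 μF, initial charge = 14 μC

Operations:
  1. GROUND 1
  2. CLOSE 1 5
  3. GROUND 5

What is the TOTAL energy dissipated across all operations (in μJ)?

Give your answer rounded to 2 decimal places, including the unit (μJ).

Answer: 23.17 μJ

Derivation:
Initial: C1(3μF, Q=7μC, V=2.33V), C2(3μF, Q=7μC, V=2.33V), C3(5μF, Q=5μC, V=1.00V), C4(3μF, Q=13μC, V=4.33V), C5(5μF, Q=14μC, V=2.80V)
Op 1: GROUND 1: Q1=0; energy lost=8.167
Op 2: CLOSE 1-5: Q_total=14.00, C_total=8.00, V=1.75; Q1=5.25, Q5=8.75; dissipated=7.350
Op 3: GROUND 5: Q5=0; energy lost=7.656
Total dissipated: 23.173 μJ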